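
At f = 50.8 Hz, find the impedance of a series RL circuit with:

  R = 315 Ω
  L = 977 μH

Step 1 — Angular frequency: ω = 2π·f = 2π·50.8 = 319.2 rad/s.
Step 2 — Component impedances:
  R: Z = R = 315 Ω
  L: Z = jωL = j·319.2·0.000977 = 0 + j0.3118 Ω
Step 3 — Series combination: Z_total = R + L = 315 + j0.3118 Ω = 315∠0.1° Ω.

Z = 315 + j0.3118 Ω = 315∠0.1° Ω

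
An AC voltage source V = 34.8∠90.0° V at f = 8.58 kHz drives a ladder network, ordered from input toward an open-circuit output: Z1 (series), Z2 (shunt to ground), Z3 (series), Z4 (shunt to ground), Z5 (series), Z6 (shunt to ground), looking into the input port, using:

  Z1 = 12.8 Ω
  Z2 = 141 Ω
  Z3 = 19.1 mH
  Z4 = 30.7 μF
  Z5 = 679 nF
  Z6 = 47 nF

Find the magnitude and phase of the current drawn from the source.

Step 1 — Angular frequency: ω = 2π·f = 2π·8580 = 5.391e+04 rad/s.
Step 2 — Component impedances:
  Z1: Z = R = 12.8 Ω
  Z2: Z = R = 141 Ω
  Z3: Z = jωL = j·5.391e+04·0.0191 = 0 + j1030 Ω
  Z4: Z = 1/(jωC) = -j/(ω·C) = 0 - j0.6042 Ω
  Z5: Z = 1/(jωC) = -j/(ω·C) = 0 - j27.32 Ω
  Z6: Z = 1/(jωC) = -j/(ω·C) = 0 - j394.7 Ω
Step 3 — Ladder network (open output): work backward from the far end, alternating series and parallel combinations. Z_in = 151.2 + j18.96 Ω = 152.4∠7.1° Ω.
Step 4 — Source phasor: V = 34.8∠90.0° V = 0 + j34.8 V.
Step 5 — Ohm's law: I = V / Z_total = (0 + j34.8) / (151.2 + j18.96) = 0.02842 + j0.2266 A.
Step 6 — Convert to polar: |I| = 0.2284 A, ∠I = 82.9°.

I = 0.2284∠82.9° A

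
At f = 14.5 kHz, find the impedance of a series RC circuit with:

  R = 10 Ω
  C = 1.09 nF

Step 1 — Angular frequency: ω = 2π·f = 2π·1.45e+04 = 9.111e+04 rad/s.
Step 2 — Component impedances:
  R: Z = R = 10 Ω
  C: Z = 1/(jωC) = -j/(ω·C) = 0 - j1.007e+04 Ω
Step 3 — Series combination: Z_total = R + C = 10 - j1.007e+04 Ω = 1.007e+04∠-89.9° Ω.

Z = 10 - j1.007e+04 Ω = 1.007e+04∠-89.9° Ω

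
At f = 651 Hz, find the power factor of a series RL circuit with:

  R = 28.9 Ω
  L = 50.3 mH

Step 1 — Angular frequency: ω = 2π·f = 2π·651 = 4090 rad/s.
Step 2 — Component impedances:
  R: Z = R = 28.9 Ω
  L: Z = jωL = j·4090·0.0503 = 0 + j205.7 Ω
Step 3 — Series combination: Z_total = R + L = 28.9 + j205.7 Ω = 207.8∠82.0° Ω.
Step 4 — Power factor: PF = cos(φ) = Re(Z)/|Z| = 28.9/207.8 = 0.1391.
Step 5 — Type: Im(Z) = 205.7 ⇒ lagging (phase φ = 82.0°).

PF = 0.1391 (lagging, φ = 82.0°)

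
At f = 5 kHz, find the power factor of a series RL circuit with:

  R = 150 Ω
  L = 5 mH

Step 1 — Angular frequency: ω = 2π·f = 2π·5000 = 3.142e+04 rad/s.
Step 2 — Component impedances:
  R: Z = R = 150 Ω
  L: Z = jωL = j·3.142e+04·0.005 = 0 + j157.1 Ω
Step 3 — Series combination: Z_total = R + L = 150 + j157.1 Ω = 217.2∠46.3° Ω.
Step 4 — Power factor: PF = cos(φ) = Re(Z)/|Z| = 150/217.2 = 0.6906.
Step 5 — Type: Im(Z) = 157.1 ⇒ lagging (phase φ = 46.3°).

PF = 0.6906 (lagging, φ = 46.3°)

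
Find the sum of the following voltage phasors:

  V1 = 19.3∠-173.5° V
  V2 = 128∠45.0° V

Step 1 — Convert each phasor to rectangular form:
  V1 = 19.3·(cos(-173.5°) + j·sin(-173.5°)) = -19.18 - j2.185 V
  V2 = 128·(cos(45.0°) + j·sin(45.0°)) = 90.51 + j90.51 V
Step 2 — Sum components: V_total = 71.33 + j88.32 V.
Step 3 — Convert to polar: |V_total| = 113.5 V, ∠V_total = 51.1°.

V_total = 113.5∠51.1° V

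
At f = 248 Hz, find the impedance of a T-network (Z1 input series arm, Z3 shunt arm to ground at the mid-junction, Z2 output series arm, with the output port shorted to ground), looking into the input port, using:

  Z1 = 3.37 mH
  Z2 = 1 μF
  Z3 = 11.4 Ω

Step 1 — Angular frequency: ω = 2π·f = 2π·248 = 1558 rad/s.
Step 2 — Component impedances:
  Z1: Z = jωL = j·1558·0.00337 = 0 + j5.251 Ω
  Z2: Z = 1/(jωC) = -j/(ω·C) = 0 - j641.8 Ω
  Z3: Z = R = 11.4 Ω
Step 3 — With the output port shorted to ground, the output series arm Z2 runs from the junction to ground; the shunt arm Z3 also runs from the junction to ground. They appear in parallel: Z3 || Z2 = 11.4 - j0.2024 Ω.
Step 4 — Series with input arm Z1: Z_in = Z1 + (Z3 || Z2) = 11.4 + j5.049 Ω = 12.46∠23.9° Ω.

Z = 11.4 + j5.049 Ω = 12.46∠23.9° Ω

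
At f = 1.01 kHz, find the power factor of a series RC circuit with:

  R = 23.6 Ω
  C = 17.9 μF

Step 1 — Angular frequency: ω = 2π·f = 2π·1010 = 6346 rad/s.
Step 2 — Component impedances:
  R: Z = R = 23.6 Ω
  C: Z = 1/(jωC) = -j/(ω·C) = 0 - j8.803 Ω
Step 3 — Series combination: Z_total = R + C = 23.6 - j8.803 Ω = 25.19∠-20.5° Ω.
Step 4 — Power factor: PF = cos(φ) = Re(Z)/|Z| = 23.6/25.19 = 0.9369.
Step 5 — Type: Im(Z) = -8.803 ⇒ leading (phase φ = -20.5°).

PF = 0.9369 (leading, φ = -20.5°)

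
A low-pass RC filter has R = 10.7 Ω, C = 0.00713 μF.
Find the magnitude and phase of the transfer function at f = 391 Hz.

Step 1 — Angular frequency: ω = 2π·391 = 2457 rad/s.
Step 2 — Transfer function: H(jω) = 1/(1 + jωRC).
Step 3 — Denominator: 1 + jωRC = 1 + j·2457·10.7·7.13e-09 = 1 + j0.0001874.
Step 4 — H = 1 - j0.0001874.
Step 5 — Magnitude: |H| = 1 (-0.0 dB); phase: φ = -0.0°.

|H| = 1 (-0.0 dB), φ = -0.0°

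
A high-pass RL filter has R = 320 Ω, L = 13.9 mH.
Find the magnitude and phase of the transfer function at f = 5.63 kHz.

Step 1 — Angular frequency: ω = 2π·5630 = 3.537e+04 rad/s.
Step 2 — Transfer function: H(jω) = jωL/(R + jωL).
Step 3 — Numerator jωL = j·491.7; denominator R + jωL = 320 + j491.7.
Step 4 — H = 0.7025 + j0.4572.
Step 5 — Magnitude: |H| = 0.8381 (-1.5 dB); phase: φ = 33.1°.

|H| = 0.8381 (-1.5 dB), φ = 33.1°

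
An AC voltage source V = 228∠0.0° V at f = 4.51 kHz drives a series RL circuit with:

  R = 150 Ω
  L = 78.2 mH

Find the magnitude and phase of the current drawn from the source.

Step 1 — Angular frequency: ω = 2π·f = 2π·4510 = 2.834e+04 rad/s.
Step 2 — Component impedances:
  R: Z = R = 150 Ω
  L: Z = jωL = j·2.834e+04·0.0782 = 0 + j2216 Ω
Step 3 — Series combination: Z_total = R + L = 150 + j2216 Ω = 2221∠86.1° Ω.
Step 4 — Source phasor: V = 228∠0.0° V = 228 V.
Step 5 — Ohm's law: I = V / Z_total = (228) / (150 + j2216) = 0.006933 - j0.1024 A.
Step 6 — Convert to polar: |I| = 0.1027 A, ∠I = -86.1°.

I = 0.1027∠-86.1° A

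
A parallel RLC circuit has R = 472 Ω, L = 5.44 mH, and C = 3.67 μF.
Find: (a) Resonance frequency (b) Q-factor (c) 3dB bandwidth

Step 1 — Resonance: ω₀ = 1/√(LC) = 1/√(0.00544·3.67e-06) = 7077 rad/s.
Step 2 — f₀ = ω₀/(2π) = 1126 Hz.
Step 3 — Parallel Q: Q = R/(ω₀L) = 472/(7077·0.00544) = 12.26.
Step 4 — Bandwidth: Δω = ω₀/Q = 577.3 rad/s; BW = Δω/(2π) = 91.88 Hz.

(a) f₀ = 1126 Hz  (b) Q = 12.26  (c) BW = 91.88 Hz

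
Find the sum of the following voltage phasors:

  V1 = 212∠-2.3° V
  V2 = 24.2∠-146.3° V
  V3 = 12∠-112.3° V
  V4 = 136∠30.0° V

Step 1 — Convert each phasor to rectangular form:
  V1 = 212·(cos(-2.3°) + j·sin(-2.3°)) = 211.8 - j8.508 V
  V2 = 24.2·(cos(-146.3°) + j·sin(-146.3°)) = -20.13 - j13.43 V
  V3 = 12·(cos(-112.3°) + j·sin(-112.3°)) = -4.553 - j11.1 V
  V4 = 136·(cos(30.0°) + j·sin(30.0°)) = 117.8 + j68 V
Step 2 — Sum components: V_total = 304.9 + j34.96 V.
Step 3 — Convert to polar: |V_total| = 306.9 V, ∠V_total = 6.5°.

V_total = 306.9∠6.5° V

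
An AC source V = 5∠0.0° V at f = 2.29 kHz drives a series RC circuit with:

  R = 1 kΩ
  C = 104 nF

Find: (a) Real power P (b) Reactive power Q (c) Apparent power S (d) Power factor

Step 1 — Angular frequency: ω = 2π·f = 2π·2290 = 1.439e+04 rad/s.
Step 2 — Component impedances:
  R: Z = R = 1000 Ω
  C: Z = 1/(jωC) = -j/(ω·C) = 0 - j668.3 Ω
Step 3 — Series combination: Z_total = R + C = 1000 - j668.3 Ω = 1203∠-33.8° Ω.
Step 4 — Source phasor: V = 5∠0.0° V = 5 V.
Step 5 — Current: I = V / Z = 0.003456 + j0.00231 A = 0.004157∠33.8° A.
Step 6 — Complex power: S = V·I* = 0.01728 - j0.01155 VA.
Step 7 — Real power: P = Re(S) = 0.01728 W.
Step 8 — Reactive power: Q = Im(S) = -0.01155 VAR.
Step 9 — Apparent power: |S| = 0.02079 VA.
Step 10 — Power factor: PF = P/|S| = 0.8314 (leading).

(a) P = 0.01728 W  (b) Q = -0.01155 VAR  (c) S = 0.02079 VA  (d) PF = 0.8314 (leading)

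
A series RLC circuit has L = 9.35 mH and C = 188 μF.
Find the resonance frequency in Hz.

Step 1 — Resonance condition Im(Z)=0 gives ω₀ = 1/√(LC).
Step 2 — ω₀ = 1/√(0.00935·0.000188) = 754.2 rad/s.
Step 3 — f₀ = ω₀/(2π) = 120 Hz.

f₀ = 120 Hz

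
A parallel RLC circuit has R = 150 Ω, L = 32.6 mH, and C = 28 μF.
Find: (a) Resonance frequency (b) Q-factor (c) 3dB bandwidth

Step 1 — Resonance: ω₀ = 1/√(LC) = 1/√(0.0326·2.8e-05) = 1047 rad/s.
Step 2 — f₀ = ω₀/(2π) = 166.6 Hz.
Step 3 — Parallel Q: Q = R/(ω₀L) = 150/(1047·0.0326) = 4.396.
Step 4 — Bandwidth: Δω = ω₀/Q = 238.1 rad/s; BW = Δω/(2π) = 37.89 Hz.

(a) f₀ = 166.6 Hz  (b) Q = 4.396  (c) BW = 37.89 Hz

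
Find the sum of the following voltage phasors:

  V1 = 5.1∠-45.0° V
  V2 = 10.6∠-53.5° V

Step 1 — Convert each phasor to rectangular form:
  V1 = 5.1·(cos(-45.0°) + j·sin(-45.0°)) = 3.606 - j3.606 V
  V2 = 10.6·(cos(-53.5°) + j·sin(-53.5°)) = 6.305 - j8.521 V
Step 2 — Sum components: V_total = 9.911 - j12.13 V.
Step 3 — Convert to polar: |V_total| = 15.66 V, ∠V_total = -50.7°.

V_total = 15.66∠-50.7° V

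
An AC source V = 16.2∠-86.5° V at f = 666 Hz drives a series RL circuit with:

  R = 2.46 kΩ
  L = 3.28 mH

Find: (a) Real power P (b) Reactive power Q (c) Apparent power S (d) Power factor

Step 1 — Angular frequency: ω = 2π·f = 2π·666 = 4185 rad/s.
Step 2 — Component impedances:
  R: Z = R = 2460 Ω
  L: Z = jωL = j·4185·0.00328 = 0 + j13.73 Ω
Step 3 — Series combination: Z_total = R + L = 2460 + j13.73 Ω = 2460∠0.3° Ω.
Step 4 — Source phasor: V = 16.2∠-86.5° V = 0.989 - j16.17 V.
Step 5 — Current: I = V / Z = 0.0003653 - j0.006575 A = 0.006585∠-86.8° A.
Step 6 — Complex power: S = V·I* = 0.1067 + j0.0005952 VA.
Step 7 — Real power: P = Re(S) = 0.1067 W.
Step 8 — Reactive power: Q = Im(S) = 0.0005952 VAR.
Step 9 — Apparent power: |S| = 0.1067 VA.
Step 10 — Power factor: PF = P/|S| = 1 (lagging).

(a) P = 0.1067 W  (b) Q = 0.0005952 VAR  (c) S = 0.1067 VA  (d) PF = 1 (lagging)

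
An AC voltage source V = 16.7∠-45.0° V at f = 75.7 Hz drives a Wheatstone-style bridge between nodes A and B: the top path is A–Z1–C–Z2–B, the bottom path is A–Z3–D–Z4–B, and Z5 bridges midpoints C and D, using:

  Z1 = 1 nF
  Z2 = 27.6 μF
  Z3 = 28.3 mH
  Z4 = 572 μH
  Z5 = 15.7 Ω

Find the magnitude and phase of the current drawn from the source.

Step 1 — Angular frequency: ω = 2π·f = 2π·75.7 = 475.6 rad/s.
Step 2 — Component impedances:
  Z1: Z = 1/(jωC) = -j/(ω·C) = 0 - j2.102e+06 Ω
  Z2: Z = 1/(jωC) = -j/(ω·C) = 0 - j76.18 Ω
  Z3: Z = jωL = j·475.6·0.0283 = 0 + j13.46 Ω
  Z4: Z = jωL = j·475.6·0.000572 = 0 + j0.2721 Ω
  Z5: Z = R = 15.7 Ω
Step 3 — Bridge requires nodal analysis (the Z5 bridge couples midpoints C and D, so the two paths cannot be reduced to a simple series/parallel combination). Setting node B to ground and injecting 1 A at node A, the 3-node admittance system at A, C, D solves to V_A = Z_AB = 0.0001927 + j13.73 Ω = 13.73∠90.0° Ω.
Step 4 — Source phasor: V = 16.7∠-45.0° V = 11.81 - j11.81 V.
Step 5 — Ohm's law: I = V / Z_total = (11.81 - j11.81) / (0.0001927 + j13.73) = -0.8598 - j0.8598 A.
Step 6 — Convert to polar: |I| = 1.216 A, ∠I = -135.0°.

I = 1.216∠-135.0° A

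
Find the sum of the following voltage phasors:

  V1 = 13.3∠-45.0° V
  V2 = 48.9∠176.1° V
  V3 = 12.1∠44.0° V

Step 1 — Convert each phasor to rectangular form:
  V1 = 13.3·(cos(-45.0°) + j·sin(-45.0°)) = 9.405 - j9.405 V
  V2 = 48.9·(cos(176.1°) + j·sin(176.1°)) = -48.79 + j3.326 V
  V3 = 12.1·(cos(44.0°) + j·sin(44.0°)) = 8.704 + j8.405 V
Step 2 — Sum components: V_total = -30.68 + j2.327 V.
Step 3 — Convert to polar: |V_total| = 30.77 V, ∠V_total = 175.7°.

V_total = 30.77∠175.7° V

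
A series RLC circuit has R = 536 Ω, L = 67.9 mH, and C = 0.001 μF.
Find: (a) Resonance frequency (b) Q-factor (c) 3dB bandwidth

Step 1 — Resonance: ω₀ = 1/√(LC) = 1/√(0.0679·1e-09) = 1.214e+05 rad/s.
Step 2 — f₀ = ω₀/(2π) = 1.931e+04 Hz.
Step 3 — Series Q: Q = ω₀L/R = 1.214e+05·0.0679/536 = 15.37.
Step 4 — Bandwidth: Δω = ω₀/Q = 7894 rad/s; BW = Δω/(2π) = 1256 Hz.

(a) f₀ = 1.931e+04 Hz  (b) Q = 15.37  (c) BW = 1256 Hz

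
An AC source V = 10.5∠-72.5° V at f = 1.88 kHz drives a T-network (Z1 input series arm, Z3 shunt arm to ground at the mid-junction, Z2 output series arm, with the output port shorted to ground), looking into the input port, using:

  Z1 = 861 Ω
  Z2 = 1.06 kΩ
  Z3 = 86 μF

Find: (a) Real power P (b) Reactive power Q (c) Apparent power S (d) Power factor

Step 1 — Angular frequency: ω = 2π·f = 2π·1880 = 1.181e+04 rad/s.
Step 2 — Component impedances:
  Z1: Z = R = 861 Ω
  Z2: Z = R = 1060 Ω
  Z3: Z = 1/(jωC) = -j/(ω·C) = 0 - j0.9844 Ω
Step 3 — With the output port shorted to ground, the output series arm Z2 runs from the junction to ground; the shunt arm Z3 also runs from the junction to ground. They appear in parallel: Z3 || Z2 = 0.0009142 - j0.9844 Ω.
Step 4 — Series with input arm Z1: Z_in = Z1 + (Z3 || Z2) = 861 - j0.9844 Ω = 861∠-0.1° Ω.
Step 5 — Source phasor: V = 10.5∠-72.5° V = 3.157 - j10.01 V.
Step 6 — Current: I = V / Z = 0.00368 - j0.01163 A = 0.0122∠-72.4° A.
Step 7 — Complex power: S = V·I* = 0.128 - j0.0001464 VA.
Step 8 — Real power: P = Re(S) = 0.128 W.
Step 9 — Reactive power: Q = Im(S) = -0.0001464 VAR.
Step 10 — Apparent power: |S| = 0.128 VA.
Step 11 — Power factor: PF = P/|S| = 1 (leading).

(a) P = 0.128 W  (b) Q = -0.0001464 VAR  (c) S = 0.128 VA  (d) PF = 1 (leading)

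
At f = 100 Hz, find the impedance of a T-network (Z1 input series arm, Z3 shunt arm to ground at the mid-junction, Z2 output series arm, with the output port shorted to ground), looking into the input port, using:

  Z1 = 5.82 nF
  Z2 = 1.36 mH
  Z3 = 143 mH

Step 1 — Angular frequency: ω = 2π·f = 2π·100 = 628.3 rad/s.
Step 2 — Component impedances:
  Z1: Z = 1/(jωC) = -j/(ω·C) = 0 - j2.735e+05 Ω
  Z2: Z = jωL = j·628.3·0.00136 = 0 + j0.8545 Ω
  Z3: Z = jωL = j·628.3·0.143 = 0 + j89.85 Ω
Step 3 — With the output port shorted to ground, the output series arm Z2 runs from the junction to ground; the shunt arm Z3 also runs from the junction to ground. They appear in parallel: Z3 || Z2 = 0 + j0.8465 Ω.
Step 4 — Series with input arm Z1: Z_in = Z1 + (Z3 || Z2) = 0 - j2.735e+05 Ω = 2.735e+05∠-90.0° Ω.

Z = 0 - j2.735e+05 Ω = 2.735e+05∠-90.0° Ω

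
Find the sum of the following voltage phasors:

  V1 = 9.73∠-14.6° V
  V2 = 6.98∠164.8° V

Step 1 — Convert each phasor to rectangular form:
  V1 = 9.73·(cos(-14.6°) + j·sin(-14.6°)) = 9.416 - j2.453 V
  V2 = 6.98·(cos(164.8°) + j·sin(164.8°)) = -6.736 + j1.83 V
Step 2 — Sum components: V_total = 2.68 - j0.6226 V.
Step 3 — Convert to polar: |V_total| = 2.751 V, ∠V_total = -13.1°.

V_total = 2.751∠-13.1° V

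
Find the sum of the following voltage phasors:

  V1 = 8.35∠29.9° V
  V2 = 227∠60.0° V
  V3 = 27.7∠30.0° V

Step 1 — Convert each phasor to rectangular form:
  V1 = 8.35·(cos(29.9°) + j·sin(29.9°)) = 7.239 + j4.162 V
  V2 = 227·(cos(60.0°) + j·sin(60.0°)) = 113.5 + j196.6 V
  V3 = 27.7·(cos(30.0°) + j·sin(30.0°)) = 23.99 + j13.85 V
Step 2 — Sum components: V_total = 144.7 + j214.6 V.
Step 3 — Convert to polar: |V_total| = 258.8 V, ∠V_total = 56.0°.

V_total = 258.8∠56.0° V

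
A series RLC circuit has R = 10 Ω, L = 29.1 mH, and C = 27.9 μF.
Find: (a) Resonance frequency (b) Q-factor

Step 1 — Resonance condition Im(Z)=0 gives ω₀ = 1/√(LC).
Step 2 — ω₀ = 1/√(0.0291·2.79e-05) = 1110 rad/s.
Step 3 — f₀ = ω₀/(2π) = 176.6 Hz.
Step 4 — Series Q: Q = ω₀L/R = 1110·0.0291/10 = 3.23.

(a) f₀ = 176.6 Hz  (b) Q = 3.23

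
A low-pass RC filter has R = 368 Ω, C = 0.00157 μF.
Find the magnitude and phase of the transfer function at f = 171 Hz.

Step 1 — Angular frequency: ω = 2π·171 = 1074 rad/s.
Step 2 — Transfer function: H(jω) = 1/(1 + jωRC).
Step 3 — Denominator: 1 + jωRC = 1 + j·1074·368·1.57e-09 = 1 + j0.0006208.
Step 4 — H = 1 - j0.0006208.
Step 5 — Magnitude: |H| = 1 (-0.0 dB); phase: φ = -0.0°.

|H| = 1 (-0.0 dB), φ = -0.0°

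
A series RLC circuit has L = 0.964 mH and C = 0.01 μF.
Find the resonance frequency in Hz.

Step 1 — Resonance condition Im(Z)=0 gives ω₀ = 1/√(LC).
Step 2 — ω₀ = 1/√(0.000964·1e-08) = 3.221e+05 rad/s.
Step 3 — f₀ = ω₀/(2π) = 5.126e+04 Hz.

f₀ = 5.126e+04 Hz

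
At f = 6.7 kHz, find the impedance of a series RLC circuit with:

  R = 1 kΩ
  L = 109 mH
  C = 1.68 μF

Step 1 — Angular frequency: ω = 2π·f = 2π·6700 = 4.21e+04 rad/s.
Step 2 — Component impedances:
  R: Z = R = 1000 Ω
  L: Z = jωL = j·4.21e+04·0.109 = 0 + j4589 Ω
  C: Z = 1/(jωC) = -j/(ω·C) = 0 - j14.14 Ω
Step 3 — Series combination: Z_total = R + L + C = 1000 + j4574 Ω = 4682∠77.7° Ω.

Z = 1000 + j4574 Ω = 4682∠77.7° Ω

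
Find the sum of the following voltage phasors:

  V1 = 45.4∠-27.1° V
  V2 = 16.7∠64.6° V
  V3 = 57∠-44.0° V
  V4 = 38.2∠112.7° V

Step 1 — Convert each phasor to rectangular form:
  V1 = 45.4·(cos(-27.1°) + j·sin(-27.1°)) = 40.42 - j20.68 V
  V2 = 16.7·(cos(64.6°) + j·sin(64.6°)) = 7.163 + j15.09 V
  V3 = 57·(cos(-44.0°) + j·sin(-44.0°)) = 41 - j39.6 V
  V4 = 38.2·(cos(112.7°) + j·sin(112.7°)) = -14.74 + j35.24 V
Step 2 — Sum components: V_total = 73.84 - j9.951 V.
Step 3 — Convert to polar: |V_total| = 74.51 V, ∠V_total = -7.7°.

V_total = 74.51∠-7.7° V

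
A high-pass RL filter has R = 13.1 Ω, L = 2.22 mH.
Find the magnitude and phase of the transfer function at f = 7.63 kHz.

Step 1 — Angular frequency: ω = 2π·7630 = 4.794e+04 rad/s.
Step 2 — Transfer function: H(jω) = jωL/(R + jωL).
Step 3 — Numerator jωL = j·106.4; denominator R + jωL = 13.1 + j106.4.
Step 4 — H = 0.9851 + j0.1213.
Step 5 — Magnitude: |H| = 0.9925 (-0.1 dB); phase: φ = 7.0°.

|H| = 0.9925 (-0.1 dB), φ = 7.0°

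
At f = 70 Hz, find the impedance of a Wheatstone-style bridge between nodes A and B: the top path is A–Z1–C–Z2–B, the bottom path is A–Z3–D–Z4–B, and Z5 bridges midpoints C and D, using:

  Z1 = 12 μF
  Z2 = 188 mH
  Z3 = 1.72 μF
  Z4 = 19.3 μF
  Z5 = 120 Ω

Step 1 — Angular frequency: ω = 2π·f = 2π·70 = 439.8 rad/s.
Step 2 — Component impedances:
  Z1: Z = 1/(jωC) = -j/(ω·C) = 0 - j189.5 Ω
  Z2: Z = jωL = j·439.8·0.188 = 0 + j82.69 Ω
  Z3: Z = 1/(jωC) = -j/(ω·C) = 0 - j1322 Ω
  Z4: Z = 1/(jωC) = -j/(ω·C) = 0 - j117.8 Ω
  Z5: Z = R = 120 Ω
Step 3 — Bridge requires nodal analysis (the Z5 bridge couples midpoints C and D, so the two paths cannot be reduced to a simple series/parallel combination). Setting node B to ground and injecting 1 A at node A, the 3-node admittance system at A, C, D solves to V_A = Z_AB = 55.8 - j83.45 Ω = 100.4∠-56.2° Ω.

Z = 55.8 - j83.45 Ω = 100.4∠-56.2° Ω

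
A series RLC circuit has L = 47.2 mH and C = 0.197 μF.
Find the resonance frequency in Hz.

Step 1 — Resonance condition Im(Z)=0 gives ω₀ = 1/√(LC).
Step 2 — ω₀ = 1/√(0.0472·1.97e-07) = 1.037e+04 rad/s.
Step 3 — f₀ = ω₀/(2π) = 1651 Hz.

f₀ = 1651 Hz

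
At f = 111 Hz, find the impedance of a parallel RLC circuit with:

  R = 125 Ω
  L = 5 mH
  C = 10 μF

Step 1 — Angular frequency: ω = 2π·f = 2π·111 = 697.4 rad/s.
Step 2 — Component impedances:
  R: Z = R = 125 Ω
  L: Z = jωL = j·697.4·0.005 = 0 + j3.487 Ω
  C: Z = 1/(jωC) = -j/(ω·C) = 0 - j143.4 Ω
Step 3 — Parallel combination: 1/Z_total = 1/R + 1/L + 1/C; Z_total = 0.1021 + j3.571 Ω = 3.573∠88.4° Ω.

Z = 0.1021 + j3.571 Ω = 3.573∠88.4° Ω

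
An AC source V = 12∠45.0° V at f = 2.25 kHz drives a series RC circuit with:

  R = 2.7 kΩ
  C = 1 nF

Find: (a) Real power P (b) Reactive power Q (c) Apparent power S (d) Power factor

Step 1 — Angular frequency: ω = 2π·f = 2π·2250 = 1.414e+04 rad/s.
Step 2 — Component impedances:
  R: Z = R = 2700 Ω
  C: Z = 1/(jωC) = -j/(ω·C) = 0 - j7.074e+04 Ω
Step 3 — Series combination: Z_total = R + C = 2700 - j7.074e+04 Ω = 7.079e+04∠-87.8° Ω.
Step 4 — Source phasor: V = 12∠45.0° V = 8.485 + j8.485 V.
Step 5 — Current: I = V / Z = -0.0001152 + j0.0001244 A = 0.0001695∠132.8° A.
Step 6 — Complex power: S = V·I* = 7.759e-05 - j0.002033 VA.
Step 7 — Real power: P = Re(S) = 7.759e-05 W.
Step 8 — Reactive power: Q = Im(S) = -0.002033 VAR.
Step 9 — Apparent power: |S| = 0.002034 VA.
Step 10 — Power factor: PF = P/|S| = 0.03814 (leading).

(a) P = 7.759e-05 W  (b) Q = -0.002033 VAR  (c) S = 0.002034 VA  (d) PF = 0.03814 (leading)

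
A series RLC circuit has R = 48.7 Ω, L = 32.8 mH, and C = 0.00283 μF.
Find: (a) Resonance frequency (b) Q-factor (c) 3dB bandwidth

Step 1 — Resonance condition Im(Z)=0 gives ω₀ = 1/√(LC).
Step 2 — ω₀ = 1/√(0.0328·2.83e-09) = 1.038e+05 rad/s.
Step 3 — f₀ = ω₀/(2π) = 1.652e+04 Hz.
Step 4 — Series Q: Q = ω₀L/R = 1.038e+05·0.0328/48.7 = 69.91.
Step 5 — 3dB bandwidth: Δω = ω₀/Q = 1485 rad/s; BW = Δω/(2π) = 236.3 Hz.

(a) f₀ = 1.652e+04 Hz  (b) Q = 69.91  (c) BW = 236.3 Hz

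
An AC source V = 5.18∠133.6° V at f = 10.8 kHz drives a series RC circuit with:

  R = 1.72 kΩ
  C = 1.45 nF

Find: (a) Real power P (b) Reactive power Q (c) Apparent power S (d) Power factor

Step 1 — Angular frequency: ω = 2π·f = 2π·1.08e+04 = 6.786e+04 rad/s.
Step 2 — Component impedances:
  R: Z = R = 1720 Ω
  C: Z = 1/(jωC) = -j/(ω·C) = 0 - j1.016e+04 Ω
Step 3 — Series combination: Z_total = R + C = 1720 - j1.016e+04 Ω = 1.031e+04∠-80.4° Ω.
Step 4 — Source phasor: V = 5.18∠133.6° V = -3.572 + j3.751 V.
Step 5 — Current: I = V / Z = -0.0004167 - j0.000281 A = 0.0005025∠-146.0° A.
Step 6 — Complex power: S = V·I* = 0.0004344 - j0.002567 VA.
Step 7 — Real power: P = Re(S) = 0.0004344 W.
Step 8 — Reactive power: Q = Im(S) = -0.002567 VAR.
Step 9 — Apparent power: |S| = 0.002603 VA.
Step 10 — Power factor: PF = P/|S| = 0.1669 (leading).

(a) P = 0.0004344 W  (b) Q = -0.002567 VAR  (c) S = 0.002603 VA  (d) PF = 0.1669 (leading)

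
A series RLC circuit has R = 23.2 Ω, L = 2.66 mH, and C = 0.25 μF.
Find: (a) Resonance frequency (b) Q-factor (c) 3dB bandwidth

Step 1 — Resonance condition Im(Z)=0 gives ω₀ = 1/√(LC).
Step 2 — ω₀ = 1/√(0.00266·2.5e-07) = 3.878e+04 rad/s.
Step 3 — f₀ = ω₀/(2π) = 6172 Hz.
Step 4 — Series Q: Q = ω₀L/R = 3.878e+04·0.00266/23.2 = 4.446.
Step 5 — 3dB bandwidth: Δω = ω₀/Q = 8722 rad/s; BW = Δω/(2π) = 1388 Hz.

(a) f₀ = 6172 Hz  (b) Q = 4.446  (c) BW = 1388 Hz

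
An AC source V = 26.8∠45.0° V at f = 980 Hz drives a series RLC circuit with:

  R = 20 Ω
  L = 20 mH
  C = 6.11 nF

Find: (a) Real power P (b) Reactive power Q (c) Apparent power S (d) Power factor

Step 1 — Angular frequency: ω = 2π·f = 2π·980 = 6158 rad/s.
Step 2 — Component impedances:
  R: Z = R = 20 Ω
  L: Z = jωL = j·6158·0.02 = 0 + j123.2 Ω
  C: Z = 1/(jωC) = -j/(ω·C) = 0 - j2.658e+04 Ω
Step 3 — Series combination: Z_total = R + L + C = 20 - j2.646e+04 Ω = 2.646e+04∠-90.0° Ω.
Step 4 — Source phasor: V = 26.8∠45.0° V = 18.95 + j18.95 V.
Step 5 — Current: I = V / Z = -0.0007157 + j0.0007168 A = 0.001013∠135.0° A.
Step 6 — Complex power: S = V·I* = 2.052e-05 - j0.02715 VA.
Step 7 — Real power: P = Re(S) = 2.052e-05 W.
Step 8 — Reactive power: Q = Im(S) = -0.02715 VAR.
Step 9 — Apparent power: |S| = 0.02715 VA.
Step 10 — Power factor: PF = P/|S| = 0.000756 (leading).

(a) P = 2.052e-05 W  (b) Q = -0.02715 VAR  (c) S = 0.02715 VA  (d) PF = 0.000756 (leading)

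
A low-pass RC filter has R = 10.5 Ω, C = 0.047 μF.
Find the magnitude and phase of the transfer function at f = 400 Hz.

Step 1 — Angular frequency: ω = 2π·400 = 2513 rad/s.
Step 2 — Transfer function: H(jω) = 1/(1 + jωRC).
Step 3 — Denominator: 1 + jωRC = 1 + j·2513·10.5·4.7e-08 = 1 + j0.00124.
Step 4 — H = 1 - j0.00124.
Step 5 — Magnitude: |H| = 1 (-0.0 dB); phase: φ = -0.1°.

|H| = 1 (-0.0 dB), φ = -0.1°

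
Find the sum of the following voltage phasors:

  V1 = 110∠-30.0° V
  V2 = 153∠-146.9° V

Step 1 — Convert each phasor to rectangular form:
  V1 = 110·(cos(-30.0°) + j·sin(-30.0°)) = 95.26 - j55 V
  V2 = 153·(cos(-146.9°) + j·sin(-146.9°)) = -128.2 - j83.55 V
Step 2 — Sum components: V_total = -32.91 - j138.6 V.
Step 3 — Convert to polar: |V_total| = 142.4 V, ∠V_total = -103.4°.

V_total = 142.4∠-103.4° V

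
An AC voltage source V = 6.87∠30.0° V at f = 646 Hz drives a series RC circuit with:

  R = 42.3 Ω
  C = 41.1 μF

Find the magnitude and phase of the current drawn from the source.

Step 1 — Angular frequency: ω = 2π·f = 2π·646 = 4059 rad/s.
Step 2 — Component impedances:
  R: Z = R = 42.3 Ω
  C: Z = 1/(jωC) = -j/(ω·C) = 0 - j5.994 Ω
Step 3 — Series combination: Z_total = R + C = 42.3 - j5.994 Ω = 42.72∠-8.1° Ω.
Step 4 — Source phasor: V = 6.87∠30.0° V = 5.95 + j3.435 V.
Step 5 — Ohm's law: I = V / Z_total = (5.95 + j3.435) / (42.3 - j5.994) = 0.1266 + j0.09915 A.
Step 6 — Convert to polar: |I| = 0.1608 A, ∠I = 38.1°.

I = 0.1608∠38.1° A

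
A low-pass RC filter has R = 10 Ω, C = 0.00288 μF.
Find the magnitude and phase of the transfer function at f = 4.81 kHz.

Step 1 — Angular frequency: ω = 2π·4810 = 3.022e+04 rad/s.
Step 2 — Transfer function: H(jω) = 1/(1 + jωRC).
Step 3 — Denominator: 1 + jωRC = 1 + j·3.022e+04·10·2.88e-09 = 1 + j0.0008704.
Step 4 — H = 1 - j0.0008704.
Step 5 — Magnitude: |H| = 1 (-0.0 dB); phase: φ = -0.0°.

|H| = 1 (-0.0 dB), φ = -0.0°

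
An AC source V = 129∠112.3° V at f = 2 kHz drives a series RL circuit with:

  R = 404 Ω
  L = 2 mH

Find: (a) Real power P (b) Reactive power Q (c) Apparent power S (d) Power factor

Step 1 — Angular frequency: ω = 2π·f = 2π·2000 = 1.257e+04 rad/s.
Step 2 — Component impedances:
  R: Z = R = 404 Ω
  L: Z = jωL = j·1.257e+04·0.002 = 0 + j25.13 Ω
Step 3 — Series combination: Z_total = R + L = 404 + j25.13 Ω = 404.8∠3.6° Ω.
Step 4 — Source phasor: V = 129∠112.3° V = -48.95 + j119.4 V.
Step 5 — Current: I = V / Z = -0.1024 + j0.3018 A = 0.3187∠108.7° A.
Step 6 — Complex power: S = V·I* = 41.03 + j2.553 VA.
Step 7 — Real power: P = Re(S) = 41.03 W.
Step 8 — Reactive power: Q = Im(S) = 2.553 VAR.
Step 9 — Apparent power: |S| = 41.11 VA.
Step 10 — Power factor: PF = P/|S| = 0.9981 (lagging).

(a) P = 41.03 W  (b) Q = 2.553 VAR  (c) S = 41.11 VA  (d) PF = 0.9981 (lagging)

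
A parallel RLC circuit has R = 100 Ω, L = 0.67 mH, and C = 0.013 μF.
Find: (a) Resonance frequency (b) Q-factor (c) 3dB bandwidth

Step 1 — Resonance: ω₀ = 1/√(LC) = 1/√(0.00067·1.3e-08) = 3.388e+05 rad/s.
Step 2 — f₀ = ω₀/(2π) = 5.393e+04 Hz.
Step 3 — Parallel Q: Q = R/(ω₀L) = 100/(3.388e+05·0.00067) = 0.4405.
Step 4 — Bandwidth: Δω = ω₀/Q = 7.692e+05 rad/s; BW = Δω/(2π) = 1.224e+05 Hz.

(a) f₀ = 5.393e+04 Hz  (b) Q = 0.4405  (c) BW = 1.224e+05 Hz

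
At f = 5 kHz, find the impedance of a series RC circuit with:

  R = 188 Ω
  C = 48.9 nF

Step 1 — Angular frequency: ω = 2π·f = 2π·5000 = 3.142e+04 rad/s.
Step 2 — Component impedances:
  R: Z = R = 188 Ω
  C: Z = 1/(jωC) = -j/(ω·C) = 0 - j650.9 Ω
Step 3 — Series combination: Z_total = R + C = 188 - j650.9 Ω = 677.5∠-73.9° Ω.

Z = 188 - j650.9 Ω = 677.5∠-73.9° Ω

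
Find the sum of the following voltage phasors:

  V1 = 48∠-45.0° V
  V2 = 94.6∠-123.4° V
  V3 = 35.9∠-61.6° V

Step 1 — Convert each phasor to rectangular form:
  V1 = 48·(cos(-45.0°) + j·sin(-45.0°)) = 33.94 - j33.94 V
  V2 = 94.6·(cos(-123.4°) + j·sin(-123.4°)) = -52.08 - j78.98 V
  V3 = 35.9·(cos(-61.6°) + j·sin(-61.6°)) = 17.07 - j31.58 V
Step 2 — Sum components: V_total = -1.059 - j144.5 V.
Step 3 — Convert to polar: |V_total| = 144.5 V, ∠V_total = -90.4°.

V_total = 144.5∠-90.4° V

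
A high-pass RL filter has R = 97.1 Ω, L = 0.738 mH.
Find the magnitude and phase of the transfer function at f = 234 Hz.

Step 1 — Angular frequency: ω = 2π·234 = 1470 rad/s.
Step 2 — Transfer function: H(jω) = jωL/(R + jωL).
Step 3 — Numerator jωL = j·1.085; denominator R + jωL = 97.1 + j1.085.
Step 4 — H = 0.0001249 + j0.01117.
Step 5 — Magnitude: |H| = 0.01117 (-39.0 dB); phase: φ = 89.4°.

|H| = 0.01117 (-39.0 dB), φ = 89.4°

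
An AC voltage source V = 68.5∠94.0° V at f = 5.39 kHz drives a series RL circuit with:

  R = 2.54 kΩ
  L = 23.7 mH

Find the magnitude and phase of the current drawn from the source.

Step 1 — Angular frequency: ω = 2π·f = 2π·5390 = 3.387e+04 rad/s.
Step 2 — Component impedances:
  R: Z = R = 2540 Ω
  L: Z = jωL = j·3.387e+04·0.0237 = 0 + j802.6 Ω
Step 3 — Series combination: Z_total = R + L = 2540 + j802.6 Ω = 2664∠17.5° Ω.
Step 4 — Source phasor: V = 68.5∠94.0° V = -4.778 + j68.33 V.
Step 5 — Ohm's law: I = V / Z_total = (-4.778 + j68.33) / (2540 + j802.6) = 0.006019 + j0.025 A.
Step 6 — Convert to polar: |I| = 0.02572 A, ∠I = 76.5°.

I = 0.02572∠76.5° A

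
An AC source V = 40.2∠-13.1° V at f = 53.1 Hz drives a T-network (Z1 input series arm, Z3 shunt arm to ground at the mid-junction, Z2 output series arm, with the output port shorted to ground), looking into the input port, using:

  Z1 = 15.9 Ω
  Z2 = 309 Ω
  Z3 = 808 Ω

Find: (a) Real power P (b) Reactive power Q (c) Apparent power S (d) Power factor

Step 1 — Angular frequency: ω = 2π·f = 2π·53.1 = 333.6 rad/s.
Step 2 — Component impedances:
  Z1: Z = R = 15.9 Ω
  Z2: Z = R = 309 Ω
  Z3: Z = R = 808 Ω
Step 3 — With the output port shorted to ground, the output series arm Z2 runs from the junction to ground; the shunt arm Z3 also runs from the junction to ground. They appear in parallel: Z3 || Z2 = 223.5 Ω.
Step 4 — Series with input arm Z1: Z_in = Z1 + (Z3 || Z2) = 239.4 Ω = 239.4∠0.0° Ω.
Step 5 — Source phasor: V = 40.2∠-13.1° V = 39.15 - j9.111 V.
Step 6 — Current: I = V / Z = 0.1635 - j0.03806 A = 0.1679∠-13.1° A.
Step 7 — Complex power: S = V·I* = 6.75 VA.
Step 8 — Real power: P = Re(S) = 6.75 W.
Step 9 — Reactive power: Q = Im(S) = 0 VAR.
Step 10 — Apparent power: |S| = 6.75 VA.
Step 11 — Power factor: PF = P/|S| = 1 (unity).

(a) P = 6.75 W  (b) Q = 0 VAR  (c) S = 6.75 VA  (d) PF = 1 (unity)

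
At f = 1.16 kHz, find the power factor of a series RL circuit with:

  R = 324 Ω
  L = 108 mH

Step 1 — Angular frequency: ω = 2π·f = 2π·1160 = 7288 rad/s.
Step 2 — Component impedances:
  R: Z = R = 324 Ω
  L: Z = jωL = j·7288·0.108 = 0 + j787.2 Ω
Step 3 — Series combination: Z_total = R + L = 324 + j787.2 Ω = 851.2∠67.6° Ω.
Step 4 — Power factor: PF = cos(φ) = Re(Z)/|Z| = 324/851.2 = 0.3806.
Step 5 — Type: Im(Z) = 787.2 ⇒ lagging (phase φ = 67.6°).

PF = 0.3806 (lagging, φ = 67.6°)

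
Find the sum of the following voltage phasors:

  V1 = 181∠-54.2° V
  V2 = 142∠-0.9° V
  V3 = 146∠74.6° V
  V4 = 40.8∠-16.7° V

Step 1 — Convert each phasor to rectangular form:
  V1 = 181·(cos(-54.2°) + j·sin(-54.2°)) = 105.9 - j146.8 V
  V2 = 142·(cos(-0.9°) + j·sin(-0.9°)) = 142 - j2.23 V
  V3 = 146·(cos(74.6°) + j·sin(74.6°)) = 38.77 + j140.8 V
  V4 = 40.8·(cos(-16.7°) + j·sin(-16.7°)) = 39.08 - j11.72 V
Step 2 — Sum components: V_total = 325.7 - j20 V.
Step 3 — Convert to polar: |V_total| = 326.3 V, ∠V_total = -3.5°.

V_total = 326.3∠-3.5° V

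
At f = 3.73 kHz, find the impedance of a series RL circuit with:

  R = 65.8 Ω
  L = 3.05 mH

Step 1 — Angular frequency: ω = 2π·f = 2π·3730 = 2.344e+04 rad/s.
Step 2 — Component impedances:
  R: Z = R = 65.8 Ω
  L: Z = jωL = j·2.344e+04·0.00305 = 0 + j71.48 Ω
Step 3 — Series combination: Z_total = R + L = 65.8 + j71.48 Ω = 97.16∠47.4° Ω.

Z = 65.8 + j71.48 Ω = 97.16∠47.4° Ω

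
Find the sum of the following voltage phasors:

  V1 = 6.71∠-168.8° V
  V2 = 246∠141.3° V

Step 1 — Convert each phasor to rectangular form:
  V1 = 6.71·(cos(-168.8°) + j·sin(-168.8°)) = -6.582 - j1.303 V
  V2 = 246·(cos(141.3°) + j·sin(141.3°)) = -192 + j153.8 V
Step 2 — Sum components: V_total = -198.6 + j152.5 V.
Step 3 — Convert to polar: |V_total| = 250.4 V, ∠V_total = 142.5°.

V_total = 250.4∠142.5° V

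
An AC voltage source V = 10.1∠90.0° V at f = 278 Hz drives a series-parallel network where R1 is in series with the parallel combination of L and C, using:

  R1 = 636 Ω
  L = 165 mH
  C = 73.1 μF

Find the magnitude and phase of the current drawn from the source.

Step 1 — Angular frequency: ω = 2π·f = 2π·278 = 1747 rad/s.
Step 2 — Component impedances:
  R1: Z = R = 636 Ω
  L: Z = jωL = j·1747·0.165 = 0 + j288.2 Ω
  C: Z = 1/(jωC) = -j/(ω·C) = 0 - j7.832 Ω
Step 3 — Parallel branch: L || C = 1/(1/L + 1/C) = 0 - j8.05 Ω.
Step 4 — Series with R1: Z_total = R1 + (L || C) = 636 - j8.05 Ω = 636.1∠-0.7° Ω.
Step 5 — Source phasor: V = 10.1∠90.0° V = 0 + j10.1 V.
Step 6 — Ohm's law: I = V / Z_total = (0 + j10.1) / (636 - j8.05) = -0.000201 + j0.01588 A.
Step 7 — Convert to polar: |I| = 0.01588 A, ∠I = 90.7°.

I = 0.01588∠90.7° A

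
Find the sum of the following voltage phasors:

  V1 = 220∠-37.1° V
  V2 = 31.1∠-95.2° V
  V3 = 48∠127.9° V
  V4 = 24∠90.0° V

Step 1 — Convert each phasor to rectangular form:
  V1 = 220·(cos(-37.1°) + j·sin(-37.1°)) = 175.5 - j132.7 V
  V2 = 31.1·(cos(-95.2°) + j·sin(-95.2°)) = -2.819 - j30.97 V
  V3 = 48·(cos(127.9°) + j·sin(127.9°)) = -29.49 + j37.88 V
  V4 = 24·(cos(90.0°) + j·sin(90.0°)) = 0 + j24 V
Step 2 — Sum components: V_total = 143.2 - j101.8 V.
Step 3 — Convert to polar: |V_total| = 175.7 V, ∠V_total = -35.4°.

V_total = 175.7∠-35.4° V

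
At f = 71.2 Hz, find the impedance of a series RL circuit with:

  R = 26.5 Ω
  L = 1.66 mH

Step 1 — Angular frequency: ω = 2π·f = 2π·71.2 = 447.4 rad/s.
Step 2 — Component impedances:
  R: Z = R = 26.5 Ω
  L: Z = jωL = j·447.4·0.00166 = 0 + j0.7426 Ω
Step 3 — Series combination: Z_total = R + L = 26.5 + j0.7426 Ω = 26.51∠1.6° Ω.

Z = 26.5 + j0.7426 Ω = 26.51∠1.6° Ω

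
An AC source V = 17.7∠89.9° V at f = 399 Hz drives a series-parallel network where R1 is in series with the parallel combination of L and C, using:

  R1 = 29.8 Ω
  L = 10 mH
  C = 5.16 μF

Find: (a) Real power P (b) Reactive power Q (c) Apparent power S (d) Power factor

Step 1 — Angular frequency: ω = 2π·f = 2π·399 = 2507 rad/s.
Step 2 — Component impedances:
  R1: Z = R = 29.8 Ω
  L: Z = jωL = j·2507·0.01 = 0 + j25.07 Ω
  C: Z = 1/(jωC) = -j/(ω·C) = 0 - j77.3 Ω
Step 3 — Parallel branch: L || C = 1/(1/L + 1/C) = 0 + j37.1 Ω.
Step 4 — Series with R1: Z_total = R1 + (L || C) = 29.8 + j37.1 Ω = 47.59∠51.2° Ω.
Step 5 — Source phasor: V = 17.7∠89.9° V = 0.03089 + j17.7 V.
Step 6 — Current: I = V / Z = 0.2904 + j0.2324 A = 0.3719∠38.7° A.
Step 7 — Complex power: S = V·I* = 4.123 + j5.133 VA.
Step 8 — Real power: P = Re(S) = 4.123 W.
Step 9 — Reactive power: Q = Im(S) = 5.133 VAR.
Step 10 — Apparent power: |S| = 6.583 VA.
Step 11 — Power factor: PF = P/|S| = 0.6262 (lagging).

(a) P = 4.123 W  (b) Q = 5.133 VAR  (c) S = 6.583 VA  (d) PF = 0.6262 (lagging)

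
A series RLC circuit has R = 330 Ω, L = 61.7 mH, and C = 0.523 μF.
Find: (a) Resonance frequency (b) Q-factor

Step 1 — Resonance condition Im(Z)=0 gives ω₀ = 1/√(LC).
Step 2 — ω₀ = 1/√(0.0617·5.23e-07) = 5567 rad/s.
Step 3 — f₀ = ω₀/(2π) = 886 Hz.
Step 4 — Series Q: Q = ω₀L/R = 5567·0.0617/330 = 1.041.

(a) f₀ = 886 Hz  (b) Q = 1.041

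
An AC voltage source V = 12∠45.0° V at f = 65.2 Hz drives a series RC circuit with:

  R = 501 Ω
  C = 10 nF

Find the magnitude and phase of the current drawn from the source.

Step 1 — Angular frequency: ω = 2π·f = 2π·65.2 = 409.7 rad/s.
Step 2 — Component impedances:
  R: Z = R = 501 Ω
  C: Z = 1/(jωC) = -j/(ω·C) = 0 - j2.441e+05 Ω
Step 3 — Series combination: Z_total = R + C = 501 - j2.441e+05 Ω = 2.441e+05∠-89.9° Ω.
Step 4 — Source phasor: V = 12∠45.0° V = 8.485 + j8.485 V.
Step 5 — Ohm's law: I = V / Z_total = (8.485 + j8.485) / (501 - j2.441e+05) = -3.469e-05 + j3.483e-05 A.
Step 6 — Convert to polar: |I| = 4.916e-05 A, ∠I = 134.9°.

I = 4.916e-05∠134.9° A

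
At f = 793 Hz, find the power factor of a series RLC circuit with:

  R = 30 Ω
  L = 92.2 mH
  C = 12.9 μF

Step 1 — Angular frequency: ω = 2π·f = 2π·793 = 4983 rad/s.
Step 2 — Component impedances:
  R: Z = R = 30 Ω
  L: Z = jωL = j·4983·0.0922 = 0 + j459.4 Ω
  C: Z = 1/(jωC) = -j/(ω·C) = 0 - j15.56 Ω
Step 3 — Series combination: Z_total = R + L + C = 30 + j443.8 Ω = 444.8∠86.1° Ω.
Step 4 — Power factor: PF = cos(φ) = Re(Z)/|Z| = 30/444.85 = 0.06744.
Step 5 — Type: Im(Z) = 443.8 ⇒ lagging (phase φ = 86.1°).

PF = 0.06744 (lagging, φ = 86.1°)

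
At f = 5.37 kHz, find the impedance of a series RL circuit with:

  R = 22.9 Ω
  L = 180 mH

Step 1 — Angular frequency: ω = 2π·f = 2π·5370 = 3.374e+04 rad/s.
Step 2 — Component impedances:
  R: Z = R = 22.9 Ω
  L: Z = jωL = j·3.374e+04·0.18 = 0 + j6073 Ω
Step 3 — Series combination: Z_total = R + L = 22.9 + j6073 Ω = 6073∠89.8° Ω.

Z = 22.9 + j6073 Ω = 6073∠89.8° Ω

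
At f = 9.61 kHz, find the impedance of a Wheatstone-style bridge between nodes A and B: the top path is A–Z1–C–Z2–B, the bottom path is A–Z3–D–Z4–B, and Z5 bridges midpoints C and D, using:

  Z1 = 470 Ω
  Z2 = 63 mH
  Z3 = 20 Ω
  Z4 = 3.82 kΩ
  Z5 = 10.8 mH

Step 1 — Angular frequency: ω = 2π·f = 2π·9610 = 6.038e+04 rad/s.
Step 2 — Component impedances:
  Z1: Z = R = 470 Ω
  Z2: Z = jωL = j·6.038e+04·0.063 = 0 + j3804 Ω
  Z3: Z = R = 20 Ω
  Z4: Z = R = 3820 Ω
  Z5: Z = jωL = j·6.038e+04·0.0108 = 0 + j652.1 Ω
Step 3 — Bridge requires nodal analysis (the Z5 bridge couples midpoints C and D, so the two paths cannot be reduced to a simple series/parallel combination). Setting node B to ground and injecting 1 A at node A, the 3-node admittance system at A, C, D solves to V_A = Z_AB = 2013 + j1768 Ω = 2679∠41.3° Ω.

Z = 2013 + j1768 Ω = 2679∠41.3° Ω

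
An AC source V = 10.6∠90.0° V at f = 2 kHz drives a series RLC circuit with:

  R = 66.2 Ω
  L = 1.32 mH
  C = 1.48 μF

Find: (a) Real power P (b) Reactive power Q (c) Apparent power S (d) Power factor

Step 1 — Angular frequency: ω = 2π·f = 2π·2000 = 1.257e+04 rad/s.
Step 2 — Component impedances:
  R: Z = R = 66.2 Ω
  L: Z = jωL = j·1.257e+04·0.00132 = 0 + j16.59 Ω
  C: Z = 1/(jωC) = -j/(ω·C) = 0 - j53.77 Ω
Step 3 — Series combination: Z_total = R + L + C = 66.2 - j37.18 Ω = 75.93∠-29.3° Ω.
Step 4 — Source phasor: V = 10.6∠90.0° V = 0 + j10.6 V.
Step 5 — Current: I = V / Z = -0.06837 + j0.1217 A = 0.1396∠119.3° A.
Step 6 — Complex power: S = V·I* = 1.29 - j0.7247 VA.
Step 7 — Real power: P = Re(S) = 1.29 W.
Step 8 — Reactive power: Q = Im(S) = -0.7247 VAR.
Step 9 — Apparent power: |S| = 1.48 VA.
Step 10 — Power factor: PF = P/|S| = 0.8719 (leading).

(a) P = 1.29 W  (b) Q = -0.7247 VAR  (c) S = 1.48 VA  (d) PF = 0.8719 (leading)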